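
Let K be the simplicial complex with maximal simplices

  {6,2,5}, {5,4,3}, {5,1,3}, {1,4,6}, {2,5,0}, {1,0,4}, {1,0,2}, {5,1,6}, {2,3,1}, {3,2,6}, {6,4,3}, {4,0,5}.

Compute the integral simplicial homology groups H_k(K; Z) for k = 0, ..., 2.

H_0 ≅ Z,  H_1 ≅ Z/2,  H_2 = 0.

Take the total order 0 < 1 < 2 < 3 < 4 < 5 < 6 on the vertex set. Then K (dimension 2) consists of the simplices:

  0-simplices (7): [0], [1], [2], [3], [4], [5], [6]
  1-simplices (18): [0,1], [0,2], [0,4], [0,5], [1,2], [1,3], [1,4], [1,5], [1,6], [2,3], [2,5], [2,6], [3,4], [3,5], [3,6], [4,5], [4,6], [5,6]
  2-simplices (12): [0,1,2], [0,1,4], [0,2,5], [0,4,5], [1,2,3], [1,3,5], [1,4,6], [1,5,6], [2,3,6], [2,5,6], [3,4,5], [3,4,6]

so the chain groups are C_0 ≅ Z^7, C_1 ≅ Z^18, C_2 ≅ Z^12.

∂_1: C_1 → C_0 is given by ∂[p,q] = [q] − [p].
This gives a 7×18 integer matrix of rank 6; reducing to Smith normal form yields diagonal entries (1,1,1,1,1,1).

∂_2: C_2 → C_1 maps a triangle to the signed sum of its edges. For instance
  ∂[1,5,6] = [5,6] − [1,6] + [1,5],
  ∂[2,3,6] = [3,6] − [2,6] + [2,3].
As a 18×12 matrix over Z this has rank 12, with invariant factors (1,1,1,1,1,1,1,1,1,1,1,2).

From H_k ≅ ker(∂_k) / im(∂_{k+1}) we obtain:

  H_0: rank C_0 − rank ∂_1 = 7 − 6 = 1, and the invariant factors of ∂_1 are all 1, so H_0 = Z.
  H_1: rank ker ∂_1 − rank ∂_2 = (18 − 6) − 12 = 0, and ∂_2 has invariant factor 2 > 1, so H_1 = Z/2.
  H_2: rank ker ∂_2 − rank ∂_3 = (12 − 12) − 0 = 0, and there is no ∂_3, so H_2 = 0.

As a check, the Euler characteristic is 7 − 18 + 12 = 1, which agrees with 1 − 0 + 0 = 1.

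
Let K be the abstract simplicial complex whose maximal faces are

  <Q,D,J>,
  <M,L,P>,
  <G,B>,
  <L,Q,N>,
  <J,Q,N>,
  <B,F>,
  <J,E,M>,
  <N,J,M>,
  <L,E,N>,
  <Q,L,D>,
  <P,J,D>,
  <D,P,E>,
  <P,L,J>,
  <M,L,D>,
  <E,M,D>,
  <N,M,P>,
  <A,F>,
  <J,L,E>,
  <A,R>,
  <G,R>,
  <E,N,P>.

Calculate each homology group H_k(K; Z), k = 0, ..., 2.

H_0 ≅ Z^2,  H_1 ≅ Z^3,  H_2 ≅ Z.

Fix the vertex order A < B < D < E < F < G < J < L < M < N < P < Q < R and write every simplex with vertices in increasing order. Then dim K = 2 and the simplices of K are:

  0-simplices (13): A, B, D, E, F, G, J, L, M, N, P, Q, R
  1-simplices (29): AF, AR, BF, BG, DE, DJ, DL, DM, DP, DQ, EJ, EL, EM, EN, EP, GR, JL, JM, JN, JP, JQ, LM, LN, LP, LQ, MN, MP, NP, NQ
  2-simplices (16): DEM, DEP, DJP, DJQ, DLM, DLQ, EJL, EJM, ELN, ENP, JLP, JMN, JNQ, LMP, LNQ, MNP

giving chain groups C_0 ≅ Z^13, C_1 ≅ Z^29, C_2 ≅ Z^16.

The boundary map ∂_1: C_1 → C_0 sends each edge [p,q] (with p < q) to q − p.
This gives a 13×29 integer matrix of rank 11; reducing to Smith normal form yields diagonal entries (1,1,1,1,1,1,1,1,1,1,1).

∂_2: C_2 → C_1 sends each 2-simplex [p,q,r] to [q,r] − [p,r] + [p,q]. For instance
  ∂DLM = LM − DM + DL,
  ∂MNP = NP − MP + MN.
The 29×16 boundary matrix has rank 15 and Smith normal form diag(1,1,1,1,1,1,1,1,1,1,1,1,1,1,1).

Computing H_k = (kernel of ∂_k) / (image of ∂_{k+1}):

  H_0: rank C_0 − rank ∂_1 = 13 − 11 = 2, and the invariant factors of ∂_1 are all 1, so H_0 = Z^2.
  H_1: rank ker ∂_1 − rank ∂_2 = (29 − 11) − 15 = 3, and the invariant factors of ∂_2 are all 1, so H_1 = Z^3.
  H_2: rank ker ∂_2 − rank ∂_3 = (16 − 15) − 0 = 1, and there is no ∂_3, so H_2 = Z.

(K is a triangulation of the disjoint union of the circle S^1 and the torus T^2.)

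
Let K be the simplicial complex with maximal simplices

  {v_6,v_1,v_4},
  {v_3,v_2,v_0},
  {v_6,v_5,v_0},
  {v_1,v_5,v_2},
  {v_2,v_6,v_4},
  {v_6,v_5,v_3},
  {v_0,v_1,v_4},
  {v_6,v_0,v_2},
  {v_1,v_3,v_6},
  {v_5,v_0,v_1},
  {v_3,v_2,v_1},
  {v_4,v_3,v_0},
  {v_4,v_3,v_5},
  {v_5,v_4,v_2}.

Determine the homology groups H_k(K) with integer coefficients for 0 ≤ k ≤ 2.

H_0 = Z,  H_1 = Z^2,  H_2 = Z.

We work with the vertex ordering v_0 < v_1 < v_2 < v_3 < v_4 < v_5 < v_6. The simplices of K, each written with vertices in increasing order, are:

  0-simplices (7): [v_0], [v_1], [v_2], [v_3], [v_4], [v_5], [v_6]
  1-simplices (21): (21 of them)
  2-simplices (14): (14 of them)

Hence C_0 ≅ Z^7, C_1 ≅ Z^21, C_2 ≅ Z^14.

Boundary ∂_1: C_1 → C_0 is given by ∂[p,q] = [q] − [p].
The resulting 7×21 matrix has rank 6, and its Smith normal form has invariant factors (1,1,1,1,1,1).

Boundary ∂_2: C_2 → C_1 maps a triangle to the signed sum of its edges. For instance
  ∂[v_1,v_4,v_6] = [v_4,v_6] − [v_1,v_6] + [v_1,v_4],
  ∂[v_0,v_2,v_6] = [v_2,v_6] − [v_0,v_6] + [v_0,v_2].
The 21×14 boundary matrix has rank 13 and Smith normal form diag(1,1,1,1,1,1,1,1,1,1,1,1,1).

Computing H_k = (kernel of ∂_k) / (image of ∂_{k+1}):

  H_0: rank C_0 − rank ∂_1 = 7 − 6 = 1, and the invariant factors of ∂_1 are all 1, so H_0 = Z.
  H_1: rank ker ∂_1 − rank ∂_2 = (21 − 6) − 13 = 2, and the invariant factors of ∂_2 are all 1, so H_1 = Z^2.
  H_2: rank ker ∂_2 − rank ∂_3 = (14 − 13) − 0 = 1, and there is no ∂_3, so H_2 = Z.

(K is a triangulation of the torus T^2.)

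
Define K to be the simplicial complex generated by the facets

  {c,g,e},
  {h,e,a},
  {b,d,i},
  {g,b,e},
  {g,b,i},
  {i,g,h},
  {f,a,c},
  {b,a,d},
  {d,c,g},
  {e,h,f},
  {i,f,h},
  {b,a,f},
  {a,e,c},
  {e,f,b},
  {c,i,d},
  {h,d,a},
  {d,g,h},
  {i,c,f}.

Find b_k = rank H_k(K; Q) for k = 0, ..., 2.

We work with the vertex ordering a < b < c < d < e < f < g < h < i. The simplices of K, each written with vertices in increasing order, are:

  0-simplices (9): a, b, c, d, e, f, g, h, i
  1-simplices (27): ab, ac, ad, ae, af, ah, bd, be, bf, bg, bi, cd, ce, cf, cg, ci, dg, dh, di, ef, eg, eh, fh, fi, gh, gi, hi
  2-simplices (18): abd, abf, ace, acf, adh, aeh, bdi, bef, beg, bgi, cdg, cdi, ceg, cfi, dgh, efh, fhi, ghi

so the chain groups are C_0 ≅ Z^9, C_1 ≅ Z^27, C_2 ≅ Z^18.

The boundary map ∂_1: C_1 → C_0 is given by ∂[p,q] = [q] − [p].
This gives a 9×27 integer matrix of rank 8; reducing to Smith normal form yields diagonal entries (1,1,1,1,1,1,1,1).

Boundary ∂_2: C_2 → C_1 sends each 2-simplex [p,q,r] to [q,r] − [p,r] + [p,q]. For instance
  ∂aeh = eh − ah + ae,
  ∂acf = cf − af + ac.
The resulting 27×18 matrix has rank 18, and its Smith normal form has invariant factors (1,1,1,1,1,1,1,1,1,1,1,1,1,1,1,1,1,2).

Computing H_k = (kernel of ∂_k) / (image of ∂_{k+1}):

  H_0: rank C_0 − rank ∂_1 = 9 − 8 = 1, and the invariant factors of ∂_1 are all 1, so H_0 = Z.
  H_1: rank ker ∂_1 − rank ∂_2 = (27 − 8) − 18 = 1, and ∂_2 has invariant factor 2 > 1, so H_1 = Z ⊕ Z/2.
  H_2: rank ker ∂_2 − rank ∂_3 = (18 − 18) − 0 = 0, and there is no ∂_3, so H_2 = 0.

As a check, the Euler characteristic is 9 − 27 + 18 = 0, which agrees with 1 − 1 + 0 = 0.

Hence the Betti numbers are b_0 = 1, b_1 = 1, b_2 = 0.

b_0 = 1, b_1 = 1, b_2 = 0.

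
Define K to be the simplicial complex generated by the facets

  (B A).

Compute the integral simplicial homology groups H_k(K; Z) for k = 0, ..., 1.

H_0 ≅ Z,  H_1 = 0.

Take the total order A < B on the vertex set. Then K (dimension 1) consists of the simplices:

  0-simplices (2): A, B
  1-simplices (1): AB

Hence C_0 ≅ Z^2, C_1 ≅ Z^1.

Boundary ∂_1: C_1 → C_0 sends each edge [p,q] (with p < q) to q − p.
As a 2×1 matrix over Z this has rank 1, with invariant factors (1).

Reading off H_k = ker ∂_k / im ∂_{k+1}:

  H_0: rank C_0 − rank ∂_1 = 2 − 1 = 1, and the invariant factors of ∂_1 are all 1, so H_0 ≅ Z.
  H_1: rank ker ∂_1 − rank ∂_2 = (1 − 1) − 0 = 0, and there is no ∂_2, so H_1 ≅ 0.

(K is a triangulation of the 1-simplex.)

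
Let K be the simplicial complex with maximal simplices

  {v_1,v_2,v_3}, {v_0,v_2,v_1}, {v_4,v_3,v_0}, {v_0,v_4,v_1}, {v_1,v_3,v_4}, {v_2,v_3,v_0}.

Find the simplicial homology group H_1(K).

H_1 ≅ 0.

Take the total order v_0 < v_1 < v_2 < v_3 < v_4 on the vertex set. Then K (dimension 2) consists of the simplices:

  0-simplices (5): [v_0], [v_1], [v_2], [v_3], [v_4]
  1-simplices (9): [v_0,v_1], [v_0,v_2], [v_0,v_3], [v_0,v_4], [v_1,v_2], [v_1,v_3], [v_1,v_4], [v_2,v_3], [v_3,v_4]
  2-simplices (6): [v_0,v_1,v_2], [v_0,v_1,v_4], [v_0,v_2,v_3], [v_0,v_3,v_4], [v_1,v_2,v_3], [v_1,v_3,v_4]

so the chain groups are C_0 ≅ Z^5, C_1 ≅ Z^9, C_2 ≅ Z^6.

The boundary map ∂_1: C_1 → C_0 sends each edge [p,q] (with p < q) to q − p. For instance
  ∂[v_0,v_1] = [v_1] − [v_0].
As a 5×9 matrix over Z this has rank 4, with invariant factors (1,1,1,1).

∂_2: C_2 → C_1 maps a triangle to the signed sum of its edges. For instance
  ∂[v_1,v_3,v_4] = [v_3,v_4] − [v_1,v_4] + [v_1,v_3],
  ∂[v_0,v_1,v_4] = [v_1,v_4] − [v_0,v_4] + [v_0,v_1].
This gives a 9×6 integer matrix of rank 5; reducing to Smith normal form yields diagonal entries (1,1,1,1,1).

From H_k ≅ ker(∂_k) / im(∂_{k+1}) we obtain:

  H_1: rank ker ∂_1 − rank ∂_2 = (9 − 4) − 5 = 0, and the invariant factors of ∂_2 are all 1, so H_1 ≅ 0.

(K is a triangulation of the 2-sphere S^2.)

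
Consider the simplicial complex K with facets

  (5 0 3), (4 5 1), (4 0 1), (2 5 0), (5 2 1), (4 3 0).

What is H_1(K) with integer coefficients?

Take the total order 0 < 1 < 2 < 3 < 4 < 5 on the vertex set. Then K (dimension 2) consists of the simplices:

  0-simplices (6): [0], [1], [2], [3], [4], [5]
  1-simplices (12): [0,1], [0,2], [0,3], [0,4], [0,5], [1,2], [1,4], [1,5], [2,5], [3,4], [3,5], [4,5]
  2-simplices (6): [0,1,4], [0,2,5], [0,3,4], [0,3,5], [1,2,5], [1,4,5]

so the chain groups are C_0 ≅ Z^6, C_1 ≅ Z^12, C_2 ≅ Z^6.

Boundary ∂_1: C_1 → C_0 sends each edge [p,q] (with p < q) to q − p.
The 6×12 boundary matrix has rank 5 and Smith normal form diag(1,1,1,1,1).

The boundary map ∂_2: C_2 → C_1 acts by ∂[p,q,r] = [q,r] − [p,r] + [p,q]. For instance
  ∂[1,4,5] = [4,5] − [1,5] + [1,4],
  ∂[0,3,5] = [3,5] − [0,5] + [0,3].
The 12×6 boundary matrix has rank 6 and Smith normal form diag(1,1,1,1,1,1).

Now H_k = ker ∂_k / im ∂_{k+1}, so:

  H_1: rank ker ∂_1 − rank ∂_2 = (12 − 5) − 6 = 1, and the invariant factors of ∂_2 are all 1, so H_1 ≅ Z.

H_1 = Z.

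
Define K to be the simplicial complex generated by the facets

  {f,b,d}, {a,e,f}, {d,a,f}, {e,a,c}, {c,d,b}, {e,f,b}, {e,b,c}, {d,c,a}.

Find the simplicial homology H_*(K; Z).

K has 6 vertices, 12 edges, 8 triangles.
rank ∂_0 = 0, rank ∂_1 = 5 ⇒ b_0 = 6 − 0 − 5 = 1; all invariant factors of ∂_1 are 1 so no torsion. So H_0 ≅ Z.
rank ∂_1 = 5, rank ∂_2 = 7 ⇒ b_1 = 12 − 5 − 7 = 0; all invariant factors of ∂_2 are 1 so no torsion. So H_1 ≅ 0.
rank ∂_2 = 7, rank ∂_3 = 0 ⇒ b_2 = 8 − 7 − 0 = 1. So H_2 ≅ Z.

H_0 = Z,  H_1 = 0,  H_2 = Z.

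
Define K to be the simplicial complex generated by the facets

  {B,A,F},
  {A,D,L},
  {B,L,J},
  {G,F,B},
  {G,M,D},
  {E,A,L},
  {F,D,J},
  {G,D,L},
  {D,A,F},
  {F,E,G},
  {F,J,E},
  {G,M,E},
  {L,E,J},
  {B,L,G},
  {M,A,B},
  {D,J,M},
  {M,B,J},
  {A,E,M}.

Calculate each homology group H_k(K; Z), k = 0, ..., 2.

Order the vertices as A < B < D < E < F < G < J < L < M. Listing each simplex with vertices in this order, K has dimension 2 with simplices:

  0-simplices (9): A, B, D, E, F, G, J, L, M
  1-simplices (27): AB, AD, AE, AF, AL, AM, BF, BG, BJ, BL, BM, DF, DG, DJ, DL, DM, EF, EG, EJ, EL, EM, FG, FJ, GL, GM, JL, JM
  2-simplices (18): ABF, ABM, ADF, ADL, AEL, AEM, BFG, BGL, BJL, BJM, DFJ, DGL, DGM, DJM, EFG, EFJ, EGM, EJL

Hence C_0 ≅ Z^9, C_1 ≅ Z^27, C_2 ≅ Z^18.

The boundary map ∂_1: C_1 → C_0 maps an edge to its endpoints' difference, ∂[p,q] = q − p.
This gives a 9×27 integer matrix of rank 8; reducing to Smith normal form yields diagonal entries (1,1,1,1,1,1,1,1).

∂_2: C_2 → C_1 sends each 2-simplex [p,q,r] to [q,r] − [p,r] + [p,q]. For instance
  ∂BFG = FG − BG + BF,
  ∂ABM = BM − AM + AB.
The resulting 27×18 matrix has rank 17, and its Smith normal form has invariant factors (1,1,1,1,1,1,1,1,1,1,1,1,1,1,1,1,1).

Computing H_k = (kernel of ∂_k) / (image of ∂_{k+1}):

  H_0: rank C_0 − rank ∂_1 = 9 − 8 = 1, and the invariant factors of ∂_1 are all 1, so H_0 = Z.
  H_1: rank ker ∂_1 − rank ∂_2 = (27 − 8) − 17 = 2, and the invariant factors of ∂_2 are all 1, so H_1 = Z^2.
  H_2: rank ker ∂_2 − rank ∂_3 = (18 − 17) − 0 = 1, and there is no ∂_3, so H_2 = Z.

As a check, the Euler characteristic is 9 − 27 + 18 = 0, which agrees with 1 − 2 + 1 = 0.

H_0 ≅ Z,  H_1 ≅ Z^2,  H_2 ≅ Z.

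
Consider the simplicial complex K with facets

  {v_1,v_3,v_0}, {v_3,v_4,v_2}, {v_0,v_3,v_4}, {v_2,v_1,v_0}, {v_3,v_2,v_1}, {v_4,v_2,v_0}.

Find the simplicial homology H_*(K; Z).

Order the vertices as v_0 < v_1 < v_2 < v_3 < v_4. Listing each simplex with vertices in this order, K has dimension 2 with simplices:

  0-simplices (5): [v_0], [v_1], [v_2], [v_3], [v_4]
  1-simplices (9): [v_0,v_1], [v_0,v_2], [v_0,v_3], [v_0,v_4], [v_1,v_2], [v_1,v_3], [v_2,v_3], [v_2,v_4], [v_3,v_4]
  2-simplices (6): [v_0,v_1,v_2], [v_0,v_1,v_3], [v_0,v_2,v_4], [v_0,v_3,v_4], [v_1,v_2,v_3], [v_2,v_3,v_4]

so the chain groups are C_0 ≅ Z^5, C_1 ≅ Z^9, C_2 ≅ Z^6.

Boundary ∂_1: C_1 → C_0 is given by ∂[p,q] = [q] − [p]. For instance
  ∂[v_2,v_3] = [v_3] − [v_2].
The 5×9 boundary matrix has rank 4 and Smith normal form diag(1,1,1,1).

∂_2: C_2 → C_1 maps a triangle to the signed sum of its edges. For instance
  ∂[v_2,v_3,v_4] = [v_3,v_4] − [v_2,v_4] + [v_2,v_3],
  ∂[v_1,v_2,v_3] = [v_2,v_3] − [v_1,v_3] + [v_1,v_2].
The resulting 9×6 matrix has rank 5, and its Smith normal form has invariant factors (1,1,1,1,1).

From H_k ≅ ker(∂_k) / im(∂_{k+1}) we obtain:

  H_0: rank C_0 − rank ∂_1 = 5 − 4 = 1, and the invariant factors of ∂_1 are all 1, so H_0 ≅ Z.
  H_1: rank ker ∂_1 − rank ∂_2 = (9 − 4) − 5 = 0, and the invariant factors of ∂_2 are all 1, so H_1 ≅ 0.
  H_2: rank ker ∂_2 − rank ∂_3 = (6 − 5) − 0 = 1, and there is no ∂_3, so H_2 ≅ Z.

(K is a triangulation of the 2-sphere S^2.)

H_0 ≅ Z,  H_1 = 0,  H_2 ≅ Z.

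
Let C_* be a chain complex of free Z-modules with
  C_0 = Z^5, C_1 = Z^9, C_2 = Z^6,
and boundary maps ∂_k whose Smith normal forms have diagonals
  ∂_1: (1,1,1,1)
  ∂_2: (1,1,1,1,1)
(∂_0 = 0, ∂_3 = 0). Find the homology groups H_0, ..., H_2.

H_0: b_0 = 5 − 0 − 4 = 1; torsion from ∂_1 factors > 1: none. So H_0 = Z.
H_1: b_1 = 9 − 4 − 5 = 0; torsion from ∂_2 factors > 1: none. So H_1 = 0.
H_2: b_2 = 6 − 5 − 0 = 1; torsion from ∂_3 factors > 1: none. So H_2 = Z.

H_0 = Z,  H_1 = 0,  H_2 = Z.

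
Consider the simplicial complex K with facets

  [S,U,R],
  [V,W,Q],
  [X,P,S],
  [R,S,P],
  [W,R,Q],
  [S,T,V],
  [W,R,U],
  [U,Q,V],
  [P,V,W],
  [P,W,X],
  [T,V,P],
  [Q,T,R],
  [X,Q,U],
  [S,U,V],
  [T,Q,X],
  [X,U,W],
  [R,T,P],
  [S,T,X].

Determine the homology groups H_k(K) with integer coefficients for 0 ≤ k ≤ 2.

H_0 = Z,  H_1 = Z ⊕ Z/2Z,  H_2 = 0.

Order the vertices as P < Q < R < S < T < U < V < W < X. Listing each simplex with vertices in this order, K has dimension 2 with simplices:

  0-simplices (9): P, Q, R, S, T, U, V, W, X
  1-simplices (27): PR, PS, PT, PV, PW, PX, QR, QT, QU, QV, QW, QX, RS, RT, RU, RW, ST, SU, SV, SX, TV, TX, UV, UW, UX, VW, WX
  2-simplices (18): PRS, PRT, PSX, PTV, PVW, PWX, QRT, QRW, QTX, QUV, QUX, QVW, RSU, RUW, STV, STX, SUV, UWX

so the chain groups are C_0 ≅ Z^9, C_1 ≅ Z^27, C_2 ≅ Z^18.

The boundary map ∂_1: C_1 → C_0 is given by ∂[p,q] = [q] − [p]. For instance
  ∂WX = X − W.
As a 9×27 matrix over Z this has rank 8, with invariant factors (1,1,1,1,1,1,1,1).

The boundary map ∂_2: C_2 → C_1 maps a triangle to the signed sum of its edges. For instance
  ∂STX = TX − SX + ST,
  ∂PRS = RS − PS + PR.
The 27×18 boundary matrix has rank 18 and Smith normal form diag(1,1,1,1,1,1,1,1,1,1,1,1,1,1,1,1,1,2).

Now H_k = ker ∂_k / im ∂_{k+1}, so:

  H_0: rank C_0 − rank ∂_1 = 9 − 8 = 1, and the invariant factors of ∂_1 are all 1, so H_0 = Z.
  H_1: rank ker ∂_1 − rank ∂_2 = (27 − 8) − 18 = 1, and ∂_2 has invariant factor 2 > 1, so H_1 = Z ⊕ Z/2Z.
  H_2: rank ker ∂_2 − rank ∂_3 = (18 − 18) − 0 = 0, and there is no ∂_3, so H_2 = 0.

As a check, the Euler characteristic is 9 − 27 + 18 = 0, which agrees with 1 − 1 + 0 = 0.
(K is a triangulation of the Klein bottle.)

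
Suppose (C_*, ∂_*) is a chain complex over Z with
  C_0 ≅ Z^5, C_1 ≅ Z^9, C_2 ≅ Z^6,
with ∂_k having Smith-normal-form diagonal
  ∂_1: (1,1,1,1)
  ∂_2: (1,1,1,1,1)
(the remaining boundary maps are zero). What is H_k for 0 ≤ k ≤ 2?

H_0: b_0 = 5 − 0 − 4 = 1; torsion from ∂_1 factors > 1: none. So H_0 ≅ Z.
H_1: b_1 = 9 − 4 − 5 = 0; torsion from ∂_2 factors > 1: none. So H_1 ≅ 0.
H_2: b_2 = 6 − 5 − 0 = 1; torsion from ∂_3 factors > 1: none. So H_2 ≅ Z.

H_0 ≅ Z,  H_1 = 0,  H_2 ≅ Z.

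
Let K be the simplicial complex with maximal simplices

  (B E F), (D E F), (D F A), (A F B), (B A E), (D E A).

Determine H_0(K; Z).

H_0 ≅ Z.

K has 5 vertices, 9 edges, 6 triangles.
rank ∂_0 = 0, rank ∂_1 = 4 ⇒ b_0 = 5 − 0 − 4 = 1; all invariant factors of ∂_1 are 1 so no torsion. So H_0 = Z.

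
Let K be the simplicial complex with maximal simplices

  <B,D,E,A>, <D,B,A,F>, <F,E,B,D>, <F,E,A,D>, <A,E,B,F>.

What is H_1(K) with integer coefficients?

H_1 = 0.

Order the vertices as A < B < D < E < F. Listing each simplex with vertices in this order, K has dimension 3 with simplices:

  0-simplices (5): A, B, D, E, F
  1-simplices (10): AB, AD, AE, AF, BD, BE, BF, DE, DF, EF
  2-simplices (10): ABD, ABE, ABF, ADE, ADF, AEF, BDE, BDF, BEF, DEF
  3-simplices (5): ABDE, ABDF, ABEF, ADEF, BDEF

so the chain groups are C_0 ≅ Z^5, C_1 ≅ Z^10, C_2 ≅ Z^10, C_3 ≅ Z^5.

∂_1: C_1 → C_0 maps an edge to its endpoints' difference, ∂[p,q] = q − p.
As a 5×10 matrix over Z this has rank 4, with invariant factors (1,1,1,1).

The boundary map ∂_2: C_2 → C_1 maps a triangle to the signed sum of its edges. For instance
  ∂BDE = DE − BE + BD,
  ∂ABF = BF − AF + AB.
As a 10×10 matrix over Z this has rank 6, with invariant factors (1,1,1,1,1,1).

∂_3: C_3 → C_2 sends each 3-simplex σ to the alternating sum Σ_i (−1)^i (σ with its i-th vertex removed). For instance
  ∂ABEF = BEF − AEF + ABF − ABE,
  ∂ABDF = BDF − ADF + ABF − ABD.
This gives a 10×5 integer matrix of rank 4; reducing to Smith normal form yields diagonal entries (1,1,1,1).

Computing H_k = (kernel of ∂_k) / (image of ∂_{k+1}):

  H_1: rank ker ∂_1 − rank ∂_2 = (10 − 4) − 6 = 0, and the invariant factors of ∂_2 are all 1, so H_1 = 0.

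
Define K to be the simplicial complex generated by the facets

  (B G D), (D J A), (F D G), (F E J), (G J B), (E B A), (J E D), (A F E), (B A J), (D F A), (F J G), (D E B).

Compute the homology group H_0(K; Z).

H_0 ≅ Z.

Order the vertices as A < B < D < E < F < G < J. Listing each simplex with vertices in this order, K has dimension 2 with simplices:

  0-simplices (7): A, B, D, E, F, G, J
  1-simplices (18): AB, AD, AE, AF, AJ, BD, BE, BG, BJ, DE, DF, DG, DJ, EF, EJ, FG, FJ, GJ
  2-simplices (12): ABE, ABJ, ADF, ADJ, AEF, BDE, BDG, BGJ, DEJ, DFG, EFJ, FGJ

Hence C_0 ≅ Z^7, C_1 ≅ Z^18, C_2 ≅ Z^12.

The boundary map ∂_1: C_1 → C_0 is given by ∂[p,q] = [q] − [p].
This gives a 7×18 integer matrix of rank 6; reducing to Smith normal form yields diagonal entries (1,1,1,1,1,1).

The boundary map ∂_2: C_2 → C_1 sends each 2-simplex [p,q,r] to [q,r] − [p,r] + [p,q]. For instance
  ∂FGJ = GJ − FJ + FG,
  ∂BDG = DG − BG + BD.
This gives a 18×12 integer matrix of rank 12; reducing to Smith normal form yields diagonal entries (1,1,1,1,1,1,1,1,1,1,1,2).

Reading off H_k = ker ∂_k / im ∂_{k+1}:

  H_0: rank C_0 − rank ∂_1 = 7 − 6 = 1, and the invariant factors of ∂_1 are all 1, so H_0 = Z.

(K is a triangulation of the real projective plane RP^2.)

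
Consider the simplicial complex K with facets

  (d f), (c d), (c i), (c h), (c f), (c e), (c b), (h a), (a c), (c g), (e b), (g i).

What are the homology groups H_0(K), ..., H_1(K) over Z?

H_0 = Z,  H_1 = Z^4.

Fix the vertex order a < b < c < d < e < f < g < h < i and write every simplex with vertices in increasing order. Then dim K = 1 and the simplices of K are:

  0-simplices (9): a, b, c, d, e, f, g, h, i
  1-simplices (12): ac, ah, bc, be, cd, ce, cf, cg, ch, ci, df, gi

Hence C_0 ≅ Z^9, C_1 ≅ Z^12.

The boundary map ∂_1: C_1 → C_0 is given by ∂[p,q] = [q] − [p]. For instance
  ∂ch = h − c.
The resulting 9×12 matrix has rank 8, and its Smith normal form has invariant factors (1,1,1,1,1,1,1,1).

From H_k ≅ ker(∂_k) / im(∂_{k+1}) we obtain:

  H_0: rank C_0 − rank ∂_1 = 9 − 8 = 1, and the invariant factors of ∂_1 are all 1, so H_0 = Z.
  H_1: rank ker ∂_1 − rank ∂_2 = (12 − 8) − 0 = 4, and there is no ∂_2, so H_1 = Z^4.

As a check, the Euler characteristic is 9 − 12 = -3, which agrees with 1 − 4 = -3.
(K is a triangulation of a wedge of 4 circles.)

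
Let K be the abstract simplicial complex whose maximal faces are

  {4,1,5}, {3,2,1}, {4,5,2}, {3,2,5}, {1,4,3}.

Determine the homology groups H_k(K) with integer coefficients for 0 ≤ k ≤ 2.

H_0 ≅ Z,  H_1 ≅ Z,  H_2 = 0.

Order the vertices as 1 < 2 < 3 < 4 < 5. Listing each simplex with vertices in this order, K has dimension 2 with simplices:

  0-simplices (5): [1], [2], [3], [4], [5]
  1-simplices (10): [1,2], [1,3], [1,4], [1,5], [2,3], [2,4], [2,5], [3,4], [3,5], [4,5]
  2-simplices (5): [1,2,3], [1,3,4], [1,4,5], [2,3,5], [2,4,5]

so the chain groups are C_0 ≅ Z^5, C_1 ≅ Z^10, C_2 ≅ Z^5.

The boundary map ∂_1: C_1 → C_0 is given by ∂[p,q] = [q] − [p]. For instance
  ∂[3,4] = [4] − [3].
As a 5×10 matrix over Z this has rank 4, with invariant factors (1,1,1,1).

Boundary ∂_2: C_2 → C_1 maps a triangle to the signed sum of its edges. For instance
  ∂[1,4,5] = [4,5] − [1,5] + [1,4],
  ∂[2,4,5] = [4,5] − [2,5] + [2,4].
The 10×5 boundary matrix has rank 5 and Smith normal form diag(1,1,1,1,1).

Now H_k = ker ∂_k / im ∂_{k+1}, so:

  H_0: rank C_0 − rank ∂_1 = 5 − 4 = 1, and the invariant factors of ∂_1 are all 1, so H_0 ≅ Z.
  H_1: rank ker ∂_1 − rank ∂_2 = (10 − 4) − 5 = 1, and the invariant factors of ∂_2 are all 1, so H_1 ≅ Z.
  H_2: rank ker ∂_2 − rank ∂_3 = (5 − 5) − 0 = 0, and there is no ∂_3, so H_2 ≅ 0.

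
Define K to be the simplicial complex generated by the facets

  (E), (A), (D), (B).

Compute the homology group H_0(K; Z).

Take the total order A < B < D < E on the vertex set. Then K (dimension 0) consists of the simplices:

  0-simplices (4): A, B, D, E

so the chain groups are C_0 ≅ Z^4.

Now H_k = ker ∂_k / im ∂_{k+1}, so:

  H_0: rank C_0 − rank ∂_1 = 4 − 0 = 4, and there is no ∂_1, so H_0 = Z^4.

H_0 = Z^4.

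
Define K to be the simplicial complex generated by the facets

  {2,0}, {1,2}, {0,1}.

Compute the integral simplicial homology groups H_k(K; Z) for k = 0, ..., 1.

H_0 ≅ Z,  H_1 ≅ Z.

Fix the vertex order 0 < 1 < 2 and write every simplex with vertices in increasing order. Then dim K = 1 and the simplices of K are:

  0-simplices (3): [0], [1], [2]
  1-simplices (3): [0,1], [0,2], [1,2]

giving chain groups C_0 ≅ Z^3, C_1 ≅ Z^3.

The boundary map ∂_1: C_1 → C_0 is given by ∂[p,q] = [q] − [p]. For instance
  ∂[1,2] = [2] − [1].
This gives a 3×3 integer matrix of rank 2; reducing to Smith normal form yields diagonal entries (1,1).

Computing H_k = (kernel of ∂_k) / (image of ∂_{k+1}):

  H_0: rank C_0 − rank ∂_1 = 3 − 2 = 1, and the invariant factors of ∂_1 are all 1, so H_0 = Z.
  H_1: rank ker ∂_1 − rank ∂_2 = (3 − 2) − 0 = 1, and there is no ∂_2, so H_1 = Z.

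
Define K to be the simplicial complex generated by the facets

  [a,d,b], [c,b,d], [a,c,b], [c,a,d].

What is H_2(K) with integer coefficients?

Take the total order a < b < c < d on the vertex set. Then K (dimension 2) consists of the simplices:

  0-simplices (4): a, b, c, d
  1-simplices (6): ab, ac, ad, bc, bd, cd
  2-simplices (4): abc, abd, acd, bcd

so the chain groups are C_0 ≅ Z^4, C_1 ≅ Z^6, C_2 ≅ Z^4.

Boundary ∂_1: C_1 → C_0 sends each edge [p,q] (with p < q) to q − p.
This gives a 4×6 integer matrix of rank 3; reducing to Smith normal form yields diagonal entries (1,1,1).

Boundary ∂_2: C_2 → C_1 acts by ∂[p,q,r] = [q,r] − [p,r] + [p,q]. For instance
  ∂abd = bd − ad + ab,
  ∂acd = cd − ad + ac.
As a 6×4 matrix over Z this has rank 3, with invariant factors (1,1,1).

Now H_k = ker ∂_k / im ∂_{k+1}, so:

  H_2: rank ker ∂_2 − rank ∂_3 = (4 − 3) − 0 = 1, and there is no ∂_3, so H_2 = Z.

H_2 ≅ Z.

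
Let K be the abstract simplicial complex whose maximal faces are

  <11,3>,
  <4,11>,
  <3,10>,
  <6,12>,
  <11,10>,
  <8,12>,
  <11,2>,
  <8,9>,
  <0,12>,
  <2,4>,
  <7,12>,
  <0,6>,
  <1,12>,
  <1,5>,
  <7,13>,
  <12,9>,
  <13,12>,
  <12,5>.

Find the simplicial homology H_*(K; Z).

H_0 ≅ Z^2,  H_1 ≅ Z^6.

Take the total order 0 < 1 < 2 < 3 < 4 < 5 < 6 < 7 < 8 < 9 < 10 < 11 < 12 < 13 on the vertex set. Then K (dimension 1) consists of the simplices:

  0-simplices (14): [0], [1], [2], [3], [4], [5], [6], [7], [8], [9], [10], [11], [12], [13]
  1-simplices (18): [0,6], [0,12], [1,5], [1,12], [2,4], [2,11], [3,10], [3,11], [4,11], [5,12], [6,12], [7,12], [7,13], [8,9], [8,12], [9,12], [10,11], [12,13]

giving chain groups C_0 ≅ Z^14, C_1 ≅ Z^18.

∂_1: C_1 → C_0 is given by ∂[p,q] = [q] − [p].
This gives a 14×18 integer matrix of rank 12; reducing to Smith normal form yields diagonal entries (1,1,1,1,1,1,1,1,1,1,1,1).

From H_k ≅ ker(∂_k) / im(∂_{k+1}) we obtain:

  H_0: rank C_0 − rank ∂_1 = 14 − 12 = 2, and the invariant factors of ∂_1 are all 1, so H_0 ≅ Z^2.
  H_1: rank ker ∂_1 − rank ∂_2 = (18 − 12) − 0 = 6, and there is no ∂_2, so H_1 ≅ Z^6.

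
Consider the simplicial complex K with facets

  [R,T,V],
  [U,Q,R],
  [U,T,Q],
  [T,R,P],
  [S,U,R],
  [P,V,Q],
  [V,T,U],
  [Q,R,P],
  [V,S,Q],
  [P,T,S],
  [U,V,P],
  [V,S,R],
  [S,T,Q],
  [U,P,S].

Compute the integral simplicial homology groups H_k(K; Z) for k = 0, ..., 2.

Take the total order P < Q < R < S < T < U < V on the vertex set. Then K (dimension 2) consists of the simplices:

  0-simplices (7): P, Q, R, S, T, U, V
  1-simplices (21): PQ, PR, PS, PT, PU, PV, QR, QS, QT, QU, QV, RS, RT, RU, RV, ST, SU, SV, TU, TV, UV
  2-simplices (14): PQR, PQV, PRT, PST, PSU, PUV, QRU, QST, QSV, QTU, RSU, RSV, RTV, TUV

so the chain groups are C_0 ≅ Z^7, C_1 ≅ Z^21, C_2 ≅ Z^14.

∂_1: C_1 → C_0 maps an edge to its endpoints' difference, ∂[p,q] = q − p. For instance
  ∂TV = V − T.
The 7×21 boundary matrix has rank 6 and Smith normal form diag(1,1,1,1,1,1).

Boundary ∂_2: C_2 → C_1 acts by ∂[p,q,r] = [q,r] − [p,r] + [p,q]. For instance
  ∂RSU = SU − RU + RS,
  ∂PQV = QV − PV + PQ.
This gives a 21×14 integer matrix of rank 13; reducing to Smith normal form yields diagonal entries (1,1,1,1,1,1,1,1,1,1,1,1,1).

From H_k ≅ ker(∂_k) / im(∂_{k+1}) we obtain:

  H_0: rank C_0 − rank ∂_1 = 7 − 6 = 1, and the invariant factors of ∂_1 are all 1, so H_0 = Z.
  H_1: rank ker ∂_1 − rank ∂_2 = (21 − 6) − 13 = 2, and the invariant factors of ∂_2 are all 1, so H_1 = Z^2.
  H_2: rank ker ∂_2 − rank ∂_3 = (14 − 13) − 0 = 1, and there is no ∂_3, so H_2 = Z.

As a check, the Euler characteristic is 7 − 21 + 14 = 0, which agrees with 1 − 2 + 1 = 0.
(K is a triangulation of the torus T^2.)

H_0 = Z,  H_1 = Z^2,  H_2 = Z.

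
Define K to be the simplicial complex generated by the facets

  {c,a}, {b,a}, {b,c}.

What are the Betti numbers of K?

We work with the vertex ordering a < b < c. The simplices of K, each written with vertices in increasing order, are:

  0-simplices (3): a, b, c
  1-simplices (3): ab, ac, bc

giving chain groups C_0 ≅ Z^3, C_1 ≅ Z^3.

Boundary ∂_1: C_1 → C_0 maps an edge to its endpoints' difference, ∂[p,q] = q − p. For instance
  ∂ac = c − a.
The 3×3 boundary matrix has rank 2 and Smith normal form diag(1,1).

Now H_k = ker ∂_k / im ∂_{k+1}, so:

  H_0: rank C_0 − rank ∂_1 = 3 − 2 = 1, and the invariant factors of ∂_1 are all 1, so H_0 = Z.
  H_1: rank ker ∂_1 − rank ∂_2 = (3 − 2) − 0 = 1, and there is no ∂_2, so H_1 = Z.

Hence the Betti numbers are b_0 = 1, b_1 = 1.

b_0 = 1, b_1 = 1.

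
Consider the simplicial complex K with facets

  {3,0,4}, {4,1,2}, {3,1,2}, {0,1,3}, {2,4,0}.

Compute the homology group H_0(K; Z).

H_0 = Z.

We work with the vertex ordering 0 < 1 < 2 < 3 < 4. The simplices of K, each written with vertices in increasing order, are:

  0-simplices (5): [0], [1], [2], [3], [4]
  1-simplices (10): [0,1], [0,2], [0,3], [0,4], [1,2], [1,3], [1,4], [2,3], [2,4], [3,4]
  2-simplices (5): [0,1,3], [0,2,4], [0,3,4], [1,2,3], [1,2,4]

Hence C_0 ≅ Z^5, C_1 ≅ Z^10, C_2 ≅ Z^5.

∂_1: C_1 → C_0 is given by ∂[p,q] = [q] − [p]. For instance
  ∂[0,4] = [4] − [0].
This gives a 5×10 integer matrix of rank 4; reducing to Smith normal form yields diagonal entries (1,1,1,1).

The boundary map ∂_2: C_2 → C_1 maps a triangle to the signed sum of its edges. For instance
  ∂[1,2,4] = [2,4] − [1,4] + [1,2],
  ∂[0,3,4] = [3,4] − [0,4] + [0,3].
The resulting 10×5 matrix has rank 5, and its Smith normal form has invariant factors (1,1,1,1,1).

Computing H_k = (kernel of ∂_k) / (image of ∂_{k+1}):

  H_0: rank C_0 − rank ∂_1 = 5 − 4 = 1, and the invariant factors of ∂_1 are all 1, so H_0 = Z.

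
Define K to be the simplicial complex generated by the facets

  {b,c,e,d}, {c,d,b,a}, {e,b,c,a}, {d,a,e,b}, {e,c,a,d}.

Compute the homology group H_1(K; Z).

Take the total order a < b < c < d < e on the vertex set. Then K (dimension 3) consists of the simplices:

  0-simplices (5): a, b, c, d, e
  1-simplices (10): ab, ac, ad, ae, bc, bd, be, cd, ce, de
  2-simplices (10): abc, abd, abe, acd, ace, ade, bcd, bce, bde, cde
  3-simplices (5): abcd, abce, abde, acde, bcde

Hence C_0 ≅ Z^5, C_1 ≅ Z^10, C_2 ≅ Z^10, C_3 ≅ Z^5.

∂_1: C_1 → C_0 sends each edge [p,q] (with p < q) to q − p. For instance
  ∂be = e − b.
As a 5×10 matrix over Z this has rank 4, with invariant factors (1,1,1,1).

∂_2: C_2 → C_1 maps a triangle to the signed sum of its edges. For instance
  ∂cde = de − ce + cd,
  ∂abc = bc − ac + ab.
The resulting 10×10 matrix has rank 6, and its Smith normal form has invariant factors (1,1,1,1,1,1).

The boundary map ∂_3: C_3 → C_2 sends each 3-simplex σ to the alternating sum Σ_i (−1)^i (σ with its i-th vertex removed). For instance
  ∂abce = bce − ace + abe − abc,
  ∂acde = cde − ade + ace − acd.
The 10×5 boundary matrix has rank 4 and Smith normal form diag(1,1,1,1).

From H_k ≅ ker(∂_k) / im(∂_{k+1}) we obtain:

  H_1: rank ker ∂_1 − rank ∂_2 = (10 − 4) − 6 = 0, and the invariant factors of ∂_2 are all 1, so H_1 ≅ 0.

H_1 = 0.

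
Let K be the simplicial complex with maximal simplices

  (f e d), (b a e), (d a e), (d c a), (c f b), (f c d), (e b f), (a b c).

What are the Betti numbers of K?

b_0 = 1, b_1 = 0, b_2 = 1.

K has 6 vertices, 12 edges, 8 triangles.
rank ∂_0 = 0, rank ∂_1 = 5 ⇒ b_0 = 6 − 0 − 5 = 1; all invariant factors of ∂_1 are 1 so no torsion. So H_0 ≅ Z.
rank ∂_1 = 5, rank ∂_2 = 7 ⇒ b_1 = 12 − 5 − 7 = 0; all invariant factors of ∂_2 are 1 so no torsion. So H_1 ≅ 0.
rank ∂_2 = 7, rank ∂_3 = 0 ⇒ b_2 = 8 − 7 − 0 = 1. So H_2 ≅ Z.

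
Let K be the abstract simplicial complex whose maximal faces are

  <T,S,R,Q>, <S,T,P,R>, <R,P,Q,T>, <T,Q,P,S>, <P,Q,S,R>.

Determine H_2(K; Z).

Take the total order P < Q < R < S < T on the vertex set. Then K (dimension 3) consists of the simplices:

  0-simplices (5): P, Q, R, S, T
  1-simplices (10): PQ, PR, PS, PT, QR, QS, QT, RS, RT, ST
  2-simplices (10): PQR, PQS, PQT, PRS, PRT, PST, QRS, QRT, QST, RST
  3-simplices (5): PQRS, PQRT, PQST, PRST, QRST

giving chain groups C_0 ≅ Z^5, C_1 ≅ Z^10, C_2 ≅ Z^10, C_3 ≅ Z^5.

Boundary ∂_1: C_1 → C_0 maps an edge to its endpoints' difference, ∂[p,q] = q − p. For instance
  ∂PQ = Q − P.
As a 5×10 matrix over Z this has rank 4, with invariant factors (1,1,1,1).

Boundary ∂_2: C_2 → C_1 acts by ∂[p,q,r] = [q,r] − [p,r] + [p,q]. For instance
  ∂QST = ST − QT + QS,
  ∂PQT = QT − PT + PQ.
As a 10×10 matrix over Z this has rank 6, with invariant factors (1,1,1,1,1,1).

Boundary ∂_3: C_3 → C_2 sends each 3-simplex σ to the alternating sum Σ_i (−1)^i (σ with its i-th vertex removed). For instance
  ∂PQST = QST − PST + PQT − PQS,
  ∂PRST = RST − PST + PRT − PRS.
This gives a 10×5 integer matrix of rank 4; reducing to Smith normal form yields diagonal entries (1,1,1,1).

From H_k ≅ ker(∂_k) / im(∂_{k+1}) we obtain:

  H_2: rank ker ∂_2 − rank ∂_3 = (10 − 6) − 4 = 0, and the invariant factors of ∂_3 are all 1, so H_2 ≅ 0.

(K is a triangulation of the 3-sphere S^3.)

H_2 = 0.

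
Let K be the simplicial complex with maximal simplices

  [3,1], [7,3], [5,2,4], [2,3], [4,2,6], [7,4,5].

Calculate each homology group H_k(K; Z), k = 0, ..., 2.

H_0 ≅ Z,  H_1 ≅ Z,  H_2 = 0.

We work with the vertex ordering 1 < 2 < 3 < 4 < 5 < 6 < 7. The simplices of K, each written with vertices in increasing order, are:

  0-simplices (7): [1], [2], [3], [4], [5], [6], [7]
  1-simplices (10): [1,3], [2,3], [2,4], [2,5], [2,6], [3,7], [4,5], [4,6], [4,7], [5,7]
  2-simplices (3): [2,4,5], [2,4,6], [4,5,7]

giving chain groups C_0 ≅ Z^7, C_1 ≅ Z^10, C_2 ≅ Z^3.

The boundary map ∂_1: C_1 → C_0 maps an edge to its endpoints' difference, ∂[p,q] = q − p.
This gives a 7×10 integer matrix of rank 6; reducing to Smith normal form yields diagonal entries (1,1,1,1,1,1).

The boundary map ∂_2: C_2 → C_1 maps a triangle to the signed sum of its edges. For instance
  ∂[2,4,6] = [4,6] − [2,6] + [2,4],
  ∂[2,4,5] = [4,5] − [2,5] + [2,4].
The resulting 10×3 matrix has rank 3, and its Smith normal form has invariant factors (1,1,1).

Now H_k = ker ∂_k / im ∂_{k+1}, so:

  H_0: rank C_0 − rank ∂_1 = 7 − 6 = 1, and the invariant factors of ∂_1 are all 1, so H_0 ≅ Z.
  H_1: rank ker ∂_1 − rank ∂_2 = (10 − 6) − 3 = 1, and the invariant factors of ∂_2 are all 1, so H_1 ≅ Z.
  H_2: rank ker ∂_2 − rank ∂_3 = (3 − 3) − 0 = 0, and there is no ∂_3, so H_2 ≅ 0.

As a check, the Euler characteristic is 7 − 10 + 3 = 0, which agrees with 1 − 1 + 0 = 0.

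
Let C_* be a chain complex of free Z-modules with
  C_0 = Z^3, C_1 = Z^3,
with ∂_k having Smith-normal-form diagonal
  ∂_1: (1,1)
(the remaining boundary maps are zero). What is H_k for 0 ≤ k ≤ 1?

H_0: b_0 = 3 − 0 − 2 = 1; torsion from ∂_1 factors > 1: none. So H_0 = Z.
H_1: b_1 = 3 − 2 − 0 = 1; torsion from ∂_2 factors > 1: none. So H_1 = Z.

H_0 = Z,  H_1 = Z.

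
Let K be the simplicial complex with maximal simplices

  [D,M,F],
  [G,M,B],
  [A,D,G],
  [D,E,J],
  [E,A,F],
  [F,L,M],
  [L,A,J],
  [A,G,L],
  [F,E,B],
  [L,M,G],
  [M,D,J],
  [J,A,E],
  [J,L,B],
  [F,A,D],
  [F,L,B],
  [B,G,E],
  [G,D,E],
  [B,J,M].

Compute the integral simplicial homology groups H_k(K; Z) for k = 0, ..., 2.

H_0 ≅ Z,  H_1 ≅ Z ⊕ Z/2Z,  H_2 = 0.

K has 9 vertices, 27 edges, 18 triangles.
rank ∂_0 = 0, rank ∂_1 = 8 ⇒ b_0 = 9 − 0 − 8 = 1; all invariant factors of ∂_1 are 1 so no torsion. So H_0 = Z.
rank ∂_1 = 8, rank ∂_2 = 18 ⇒ b_1 = 27 − 8 − 18 = 1; ∂_2 has invariant factor(s) [2] giving torsion. So H_1 = Z ⊕ Z/2Z.
rank ∂_2 = 18, rank ∂_3 = 0 ⇒ b_2 = 18 − 18 − 0 = 0. So H_2 = 0.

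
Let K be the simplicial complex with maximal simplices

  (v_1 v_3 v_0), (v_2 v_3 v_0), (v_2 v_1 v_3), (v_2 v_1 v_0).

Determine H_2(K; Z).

H_2 = Z.

Take the total order v_0 < v_1 < v_2 < v_3 on the vertex set. Then K (dimension 2) consists of the simplices:

  0-simplices (4): [v_0], [v_1], [v_2], [v_3]
  1-simplices (6): [v_0,v_1], [v_0,v_2], [v_0,v_3], [v_1,v_2], [v_1,v_3], [v_2,v_3]
  2-simplices (4): [v_0,v_1,v_2], [v_0,v_1,v_3], [v_0,v_2,v_3], [v_1,v_2,v_3]

giving chain groups C_0 ≅ Z^4, C_1 ≅ Z^6, C_2 ≅ Z^4.

∂_1: C_1 → C_0 is given by ∂[p,q] = [q] − [p]. For instance
  ∂[v_0,v_2] = [v_2] − [v_0].
This gives a 4×6 integer matrix of rank 3; reducing to Smith normal form yields diagonal entries (1,1,1).

Boundary ∂_2: C_2 → C_1 sends each 2-simplex [p,q,r] to [q,r] − [p,r] + [p,q]. For instance
  ∂[v_0,v_2,v_3] = [v_2,v_3] − [v_0,v_3] + [v_0,v_2],
  ∂[v_0,v_1,v_3] = [v_1,v_3] − [v_0,v_3] + [v_0,v_1].
The 6×4 boundary matrix has rank 3 and Smith normal form diag(1,1,1).

Reading off H_k = ker ∂_k / im ∂_{k+1}:

  H_2: rank ker ∂_2 − rank ∂_3 = (4 − 3) − 0 = 1, and there is no ∂_3, so H_2 ≅ Z.

(K is a triangulation of the 2-sphere S^2.)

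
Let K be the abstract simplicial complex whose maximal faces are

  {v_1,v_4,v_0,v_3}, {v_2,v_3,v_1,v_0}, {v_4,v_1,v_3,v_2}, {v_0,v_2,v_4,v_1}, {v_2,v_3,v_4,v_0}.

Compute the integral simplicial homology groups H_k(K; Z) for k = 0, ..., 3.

Fix the vertex order v_0 < v_1 < v_2 < v_3 < v_4 and write every simplex with vertices in increasing order. Then dim K = 3 and the simplices of K are:

  0-simplices (5): [v_0], [v_1], [v_2], [v_3], [v_4]
  1-simplices (10): [v_0,v_1], [v_0,v_2], [v_0,v_3], [v_0,v_4], [v_1,v_2], [v_1,v_3], [v_1,v_4], [v_2,v_3], [v_2,v_4], [v_3,v_4]
  2-simplices (10): [v_0,v_1,v_2], [v_0,v_1,v_3], [v_0,v_1,v_4], [v_0,v_2,v_3], [v_0,v_2,v_4], [v_0,v_3,v_4], [v_1,v_2,v_3], [v_1,v_2,v_4], [v_1,v_3,v_4], [v_2,v_3,v_4]
  3-simplices (5): [v_0,v_1,v_2,v_3], [v_0,v_1,v_2,v_4], [v_0,v_1,v_3,v_4], [v_0,v_2,v_3,v_4], [v_1,v_2,v_3,v_4]

giving chain groups C_0 ≅ Z^5, C_1 ≅ Z^10, C_2 ≅ Z^10, C_3 ≅ Z^5.

∂_1: C_1 → C_0 maps an edge to its endpoints' difference, ∂[p,q] = q − p. For instance
  ∂[v_2,v_3] = [v_3] − [v_2].
This gives a 5×10 integer matrix of rank 4; reducing to Smith normal form yields diagonal entries (1,1,1,1).

∂_2: C_2 → C_1 acts by ∂[p,q,r] = [q,r] − [p,r] + [p,q]. For instance
  ∂[v_0,v_1,v_3] = [v_1,v_3] − [v_0,v_3] + [v_0,v_1],
  ∂[v_0,v_1,v_4] = [v_1,v_4] − [v_0,v_4] + [v_0,v_1].
The resulting 10×10 matrix has rank 6, and its Smith normal form has invariant factors (1,1,1,1,1,1).

Boundary ∂_3: C_3 → C_2 sends each 3-simplex σ to the alternating sum Σ_i (−1)^i (σ with its i-th vertex removed). For instance
  ∂[v_0,v_1,v_2,v_3] = [v_1,v_2,v_3] − [v_0,v_2,v_3] + [v_0,v_1,v_3] − [v_0,v_1,v_2],
  ∂[v_1,v_2,v_3,v_4] = [v_2,v_3,v_4] − [v_1,v_3,v_4] + [v_1,v_2,v_4] − [v_1,v_2,v_3].
This gives a 10×5 integer matrix of rank 4; reducing to Smith normal form yields diagonal entries (1,1,1,1).

From H_k ≅ ker(∂_k) / im(∂_{k+1}) we obtain:

  H_0: rank C_0 − rank ∂_1 = 5 − 4 = 1, and the invariant factors of ∂_1 are all 1, so H_0 ≅ Z.
  H_1: rank ker ∂_1 − rank ∂_2 = (10 − 4) − 6 = 0, and the invariant factors of ∂_2 are all 1, so H_1 ≅ 0.
  H_2: rank ker ∂_2 − rank ∂_3 = (10 − 6) − 4 = 0, and the invariant factors of ∂_3 are all 1, so H_2 ≅ 0.
  H_3: rank ker ∂_3 − rank ∂_4 = (5 − 4) − 0 = 1, and there is no ∂_4, so H_3 ≅ Z.

H_0 = Z,  H_1 = 0,  H_2 = 0,  H_3 = Z.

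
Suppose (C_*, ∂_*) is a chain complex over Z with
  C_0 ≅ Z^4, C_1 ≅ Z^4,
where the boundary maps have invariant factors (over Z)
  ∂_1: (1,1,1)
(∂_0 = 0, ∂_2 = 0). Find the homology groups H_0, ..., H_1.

H_0: b_0 = 4 − 0 − 3 = 1; torsion from ∂_1 factors > 1: none. So H_0 = Z.
H_1: b_1 = 4 − 3 − 0 = 1; torsion from ∂_2 factors > 1: none. So H_1 = Z.

H_0 = Z,  H_1 = Z.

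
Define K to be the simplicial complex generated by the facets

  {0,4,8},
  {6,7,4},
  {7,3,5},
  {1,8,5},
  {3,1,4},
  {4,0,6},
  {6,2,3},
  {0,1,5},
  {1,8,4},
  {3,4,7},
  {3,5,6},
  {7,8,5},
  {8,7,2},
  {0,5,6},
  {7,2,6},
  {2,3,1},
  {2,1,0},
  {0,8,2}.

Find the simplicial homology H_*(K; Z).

Take the total order 0 < 1 < 2 < 3 < 4 < 5 < 6 < 7 < 8 on the vertex set. Then K (dimension 2) consists of the simplices:

  0-simplices (9): [0], [1], [2], [3], [4], [5], [6], [7], [8]
  1-simplices (27): (27 of them)
  2-simplices (18): [0,1,2], [0,1,5], [0,2,8], [0,4,6], [0,4,8], [0,5,6], [1,2,3], [1,3,4], [1,4,8], [1,5,8], [2,3,6], [2,6,7], [2,7,8], [3,4,7], [3,5,6], [3,5,7], [4,6,7], [5,7,8]

Hence C_0 ≅ Z^9, C_1 ≅ Z^27, C_2 ≅ Z^18.

Boundary ∂_1: C_1 → C_0 sends each edge [p,q] (with p < q) to q − p. For instance
  ∂[3,4] = [4] − [3].
The resulting 9×27 matrix has rank 8, and its Smith normal form has invariant factors (1,1,1,1,1,1,1,1).

∂_2: C_2 → C_1 maps a triangle to the signed sum of its edges. For instance
  ∂[2,7,8] = [7,8] − [2,8] + [2,7],
  ∂[3,4,7] = [4,7] − [3,7] + [3,4].
As a 27×18 matrix over Z this has rank 18, with invariant factors (1,1,1,1,1,1,1,1,1,1,1,1,1,1,1,1,1,2).

Now H_k = ker ∂_k / im ∂_{k+1}, so:

  H_0: rank C_0 − rank ∂_1 = 9 − 8 = 1, and the invariant factors of ∂_1 are all 1, so H_0 ≅ Z.
  H_1: rank ker ∂_1 − rank ∂_2 = (27 − 8) − 18 = 1, and ∂_2 has invariant factor 2 > 1, so H_1 ≅ Z ⊕ Z/2.
  H_2: rank ker ∂_2 − rank ∂_3 = (18 − 18) − 0 = 0, and there is no ∂_3, so H_2 ≅ 0.

As a check, the Euler characteristic is 9 − 27 + 18 = 0, which agrees with 1 − 1 + 0 = 0.

H_0 = Z,  H_1 = Z ⊕ Z/2,  H_2 = 0.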